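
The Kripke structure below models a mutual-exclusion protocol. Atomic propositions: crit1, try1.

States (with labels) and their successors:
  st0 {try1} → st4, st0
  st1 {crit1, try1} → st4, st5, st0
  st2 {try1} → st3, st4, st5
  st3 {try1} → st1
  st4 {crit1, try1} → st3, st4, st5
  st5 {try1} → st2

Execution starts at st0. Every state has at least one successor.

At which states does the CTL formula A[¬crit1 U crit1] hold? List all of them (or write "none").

States satisfying ¬crit1: {st0, st2, st3, st5}.
States satisfying crit1: {st1, st4}.
States satisfying A[¬crit1 U crit1]: {st1, st3, st4}.

{st1, st3, st4}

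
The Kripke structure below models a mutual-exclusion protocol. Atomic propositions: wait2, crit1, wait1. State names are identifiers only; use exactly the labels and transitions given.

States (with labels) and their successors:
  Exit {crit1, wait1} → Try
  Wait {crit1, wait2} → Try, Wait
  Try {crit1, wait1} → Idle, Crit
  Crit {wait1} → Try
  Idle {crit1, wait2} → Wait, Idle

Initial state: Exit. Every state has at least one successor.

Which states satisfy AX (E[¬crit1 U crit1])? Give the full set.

{Exit, Wait, Try, Crit, Idle}

States satisfying E[¬crit1 U crit1]: {Exit, Wait, Try, Crit, Idle}.
States satisfying AX (E[¬crit1 U crit1]): {Exit, Wait, Try, Crit, Idle}.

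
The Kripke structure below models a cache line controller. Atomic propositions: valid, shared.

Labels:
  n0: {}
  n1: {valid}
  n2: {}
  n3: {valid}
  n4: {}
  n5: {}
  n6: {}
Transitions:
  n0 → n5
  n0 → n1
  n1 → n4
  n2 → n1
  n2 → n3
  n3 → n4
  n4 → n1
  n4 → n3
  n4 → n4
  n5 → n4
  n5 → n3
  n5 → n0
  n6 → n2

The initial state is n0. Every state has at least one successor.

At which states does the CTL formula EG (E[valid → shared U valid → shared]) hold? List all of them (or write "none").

States satisfying E[valid → shared U valid → shared]: {n0, n2, n4, n5, n6}.
States satisfying EG (E[valid → shared U valid → shared]): {n0, n4, n5}.

{n0, n4, n5}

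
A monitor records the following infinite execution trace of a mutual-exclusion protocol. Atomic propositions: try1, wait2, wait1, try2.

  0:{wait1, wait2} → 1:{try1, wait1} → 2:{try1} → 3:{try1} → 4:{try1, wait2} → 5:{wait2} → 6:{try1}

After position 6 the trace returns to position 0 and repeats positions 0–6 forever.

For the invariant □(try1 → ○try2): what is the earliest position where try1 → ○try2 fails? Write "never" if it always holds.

1

Check try1 → ○try2 at each position in order: 0 ✓.
At position 1 the labels are {try1, wait1} and the next position 2 has {try1}, so try1 → ○try2 is false there. This is the first violation.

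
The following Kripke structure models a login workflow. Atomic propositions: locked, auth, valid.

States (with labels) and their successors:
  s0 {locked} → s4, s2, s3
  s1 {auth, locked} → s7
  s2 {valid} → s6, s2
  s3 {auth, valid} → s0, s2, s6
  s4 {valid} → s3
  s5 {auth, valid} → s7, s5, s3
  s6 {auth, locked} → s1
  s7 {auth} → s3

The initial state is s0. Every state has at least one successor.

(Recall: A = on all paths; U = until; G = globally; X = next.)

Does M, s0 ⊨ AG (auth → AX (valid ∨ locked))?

Violated

States satisfying auth → AX (valid ∨ locked): {s0, s2, s3, s4, s6, s7}.
States satisfying AG (auth → AX (valid ∨ locked)): ∅.
s1 is reachable from s0 and violates auth → AX (valid ∨ locked), so AG fails at s0.
s0 ∉ Sat(AG (auth → AX (valid ∨ locked))).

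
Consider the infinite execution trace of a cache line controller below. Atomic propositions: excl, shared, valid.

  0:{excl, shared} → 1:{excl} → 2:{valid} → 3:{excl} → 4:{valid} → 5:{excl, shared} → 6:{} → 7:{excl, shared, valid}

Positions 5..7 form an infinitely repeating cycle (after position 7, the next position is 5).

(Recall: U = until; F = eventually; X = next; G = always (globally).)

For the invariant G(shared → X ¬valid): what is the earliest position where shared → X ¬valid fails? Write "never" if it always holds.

shared → X ¬valid holds at every position 0..7, and those are all the positions the trace ever visits, so the invariant G(shared → X ¬valid) is never violated.

never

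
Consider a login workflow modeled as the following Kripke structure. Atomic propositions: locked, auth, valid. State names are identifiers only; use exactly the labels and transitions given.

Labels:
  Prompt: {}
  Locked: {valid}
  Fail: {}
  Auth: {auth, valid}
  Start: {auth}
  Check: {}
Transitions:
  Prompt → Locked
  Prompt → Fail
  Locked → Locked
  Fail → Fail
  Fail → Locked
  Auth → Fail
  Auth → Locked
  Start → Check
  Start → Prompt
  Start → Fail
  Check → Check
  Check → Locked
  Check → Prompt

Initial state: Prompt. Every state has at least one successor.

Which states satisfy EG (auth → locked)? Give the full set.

States satisfying auth → locked: {Prompt, Locked, Fail, Check}.
States satisfying EG (auth → locked): {Prompt, Locked, Fail, Check}.

{Prompt, Locked, Fail, Check}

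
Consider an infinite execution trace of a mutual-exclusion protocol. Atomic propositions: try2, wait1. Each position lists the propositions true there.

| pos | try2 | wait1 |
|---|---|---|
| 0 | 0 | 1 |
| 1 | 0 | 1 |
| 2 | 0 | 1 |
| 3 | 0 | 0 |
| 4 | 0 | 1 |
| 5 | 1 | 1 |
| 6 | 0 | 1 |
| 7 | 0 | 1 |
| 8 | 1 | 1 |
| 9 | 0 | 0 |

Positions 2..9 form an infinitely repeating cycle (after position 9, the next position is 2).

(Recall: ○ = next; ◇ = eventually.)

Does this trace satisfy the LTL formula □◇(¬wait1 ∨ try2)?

◇(¬wait1 ∨ try2) holds at every position 0..9, and those are all positions ever visited, so □◇(¬wait1 ∨ try2) holds.

Satisfied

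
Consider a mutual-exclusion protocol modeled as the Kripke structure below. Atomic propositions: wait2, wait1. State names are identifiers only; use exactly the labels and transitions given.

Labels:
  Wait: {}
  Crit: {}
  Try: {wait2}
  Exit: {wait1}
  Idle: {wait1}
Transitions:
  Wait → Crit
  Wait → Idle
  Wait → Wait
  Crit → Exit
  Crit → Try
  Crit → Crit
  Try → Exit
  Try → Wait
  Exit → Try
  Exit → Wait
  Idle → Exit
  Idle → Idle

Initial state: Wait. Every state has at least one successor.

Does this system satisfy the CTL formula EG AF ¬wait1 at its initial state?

States satisfying AF ¬wait1: {Wait, Crit, Try, Exit}.
States satisfying EG AF ¬wait1: {Wait, Crit, Try, Exit}.
Wait ∈ Sat(EG AF ¬wait1).

Holds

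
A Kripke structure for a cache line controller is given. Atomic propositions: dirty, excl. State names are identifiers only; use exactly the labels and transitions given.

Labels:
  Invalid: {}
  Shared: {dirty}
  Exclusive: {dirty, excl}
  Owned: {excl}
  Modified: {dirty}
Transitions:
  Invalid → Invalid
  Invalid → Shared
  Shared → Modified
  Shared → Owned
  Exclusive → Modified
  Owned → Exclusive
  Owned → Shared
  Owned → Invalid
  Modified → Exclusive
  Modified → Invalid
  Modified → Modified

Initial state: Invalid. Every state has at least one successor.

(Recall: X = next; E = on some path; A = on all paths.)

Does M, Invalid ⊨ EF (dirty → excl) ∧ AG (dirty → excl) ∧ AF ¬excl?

Does not hold

States satisfying dirty → excl: {Invalid, Exclusive, Owned}.
States satisfying EF (dirty → excl): {Invalid, Shared, Exclusive, Owned, Modified}.
States satisfying AG (dirty → excl): ∅.
States satisfying ¬excl: {Invalid, Shared, Modified}.
States satisfying AF ¬excl: {Invalid, Shared, Exclusive, Owned, Modified}.
States satisfying AG (dirty → excl) ∧ AF ¬excl: ∅.
States satisfying EF (dirty → excl) ∧ AG (dirty → excl) ∧ AF ¬excl: ∅.
Invalid ∉ Sat(EF (dirty → excl) ∧ AG (dirty → excl) ∧ AF ¬excl).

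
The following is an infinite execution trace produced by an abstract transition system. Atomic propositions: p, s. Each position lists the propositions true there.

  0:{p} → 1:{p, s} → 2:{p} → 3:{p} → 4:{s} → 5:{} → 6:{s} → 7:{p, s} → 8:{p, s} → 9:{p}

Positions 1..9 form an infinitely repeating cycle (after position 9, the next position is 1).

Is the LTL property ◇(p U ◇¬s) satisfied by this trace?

Satisfied

p U ◇¬s holds at position 0, which is reachable from 0, so ◇(p U ◇¬s) holds.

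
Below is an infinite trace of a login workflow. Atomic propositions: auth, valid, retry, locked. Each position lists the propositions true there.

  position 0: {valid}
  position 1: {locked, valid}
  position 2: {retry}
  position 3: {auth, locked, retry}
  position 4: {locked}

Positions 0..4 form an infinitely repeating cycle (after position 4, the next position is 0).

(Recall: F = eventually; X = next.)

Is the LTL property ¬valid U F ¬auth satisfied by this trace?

Walking from position 0: F ¬auth first holds at position 0, and ¬valid holds at every earlier position along the way, so ¬valid U F ¬auth holds.

Holds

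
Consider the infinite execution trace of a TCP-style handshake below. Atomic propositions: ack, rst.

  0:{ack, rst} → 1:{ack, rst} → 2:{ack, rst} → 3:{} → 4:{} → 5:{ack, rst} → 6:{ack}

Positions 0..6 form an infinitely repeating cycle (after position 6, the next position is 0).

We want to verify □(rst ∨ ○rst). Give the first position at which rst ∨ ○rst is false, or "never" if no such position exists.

3

Check rst ∨ ○rst at each position in order: 0 ✓, 1 ✓, 2 ✓.
At position 3 the labels are {} and the next position 4 has {}, so rst ∨ ○rst is false there. This is the first violation.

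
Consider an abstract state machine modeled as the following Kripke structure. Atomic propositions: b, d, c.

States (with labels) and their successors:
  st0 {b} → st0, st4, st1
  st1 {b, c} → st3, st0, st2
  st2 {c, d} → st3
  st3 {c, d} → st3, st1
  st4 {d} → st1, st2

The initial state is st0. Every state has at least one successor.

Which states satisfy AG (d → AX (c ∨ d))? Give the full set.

States satisfying d → AX (c ∨ d): {st0, st1, st2, st3, st4}.
States satisfying AG (d → AX (c ∨ d)): {st0, st1, st2, st3, st4}.

{st0, st1, st2, st3, st4}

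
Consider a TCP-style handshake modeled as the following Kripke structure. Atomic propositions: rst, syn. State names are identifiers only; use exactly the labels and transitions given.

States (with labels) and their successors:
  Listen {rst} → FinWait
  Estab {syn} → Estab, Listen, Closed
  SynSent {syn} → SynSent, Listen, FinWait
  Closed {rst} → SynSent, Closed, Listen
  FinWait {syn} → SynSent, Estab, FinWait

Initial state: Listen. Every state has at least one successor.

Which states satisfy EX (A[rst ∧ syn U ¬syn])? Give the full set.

States satisfying A[rst ∧ syn U ¬syn]: {Listen, Closed}.
States satisfying EX (A[rst ∧ syn U ¬syn]): {Estab, SynSent, Closed}.

{Estab, SynSent, Closed}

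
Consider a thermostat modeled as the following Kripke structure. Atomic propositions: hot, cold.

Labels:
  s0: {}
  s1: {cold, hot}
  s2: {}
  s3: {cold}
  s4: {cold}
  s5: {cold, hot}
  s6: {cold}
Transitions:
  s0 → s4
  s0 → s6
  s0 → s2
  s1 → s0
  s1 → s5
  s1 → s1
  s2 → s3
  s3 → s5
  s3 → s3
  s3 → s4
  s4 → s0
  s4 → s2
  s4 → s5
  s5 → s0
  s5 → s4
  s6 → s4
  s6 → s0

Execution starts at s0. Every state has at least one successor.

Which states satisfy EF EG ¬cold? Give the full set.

none

States satisfying EG ¬cold: ∅.
States satisfying EF EG ¬cold: ∅.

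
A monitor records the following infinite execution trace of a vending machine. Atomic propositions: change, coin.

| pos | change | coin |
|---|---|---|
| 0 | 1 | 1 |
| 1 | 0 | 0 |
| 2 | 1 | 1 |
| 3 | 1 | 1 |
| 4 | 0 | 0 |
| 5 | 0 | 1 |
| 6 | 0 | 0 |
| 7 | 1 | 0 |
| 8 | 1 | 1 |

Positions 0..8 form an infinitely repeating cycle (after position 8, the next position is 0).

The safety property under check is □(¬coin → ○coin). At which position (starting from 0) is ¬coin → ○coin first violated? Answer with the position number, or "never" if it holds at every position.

6

Check ¬coin → ○coin at each position in order: 0 ✓, 1 ✓, 2 ✓, 3 ✓, 4 ✓, 5 ✓.
At position 6 the labels are {} and the next position 7 has {change}, so ¬coin → ○coin is false there. This is the first violation.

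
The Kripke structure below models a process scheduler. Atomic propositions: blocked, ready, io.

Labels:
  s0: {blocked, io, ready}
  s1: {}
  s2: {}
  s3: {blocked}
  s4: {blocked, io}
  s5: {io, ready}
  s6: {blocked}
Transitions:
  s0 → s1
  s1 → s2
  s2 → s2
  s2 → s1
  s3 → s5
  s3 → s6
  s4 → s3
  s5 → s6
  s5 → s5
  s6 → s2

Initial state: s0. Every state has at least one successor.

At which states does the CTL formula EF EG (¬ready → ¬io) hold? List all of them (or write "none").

{s0, s1, s2, s3, s4, s5, s6}

States satisfying EG (¬ready → ¬io): {s0, s1, s2, s3, s5, s6}.
States satisfying EF EG (¬ready → ¬io): {s0, s1, s2, s3, s4, s5, s6}.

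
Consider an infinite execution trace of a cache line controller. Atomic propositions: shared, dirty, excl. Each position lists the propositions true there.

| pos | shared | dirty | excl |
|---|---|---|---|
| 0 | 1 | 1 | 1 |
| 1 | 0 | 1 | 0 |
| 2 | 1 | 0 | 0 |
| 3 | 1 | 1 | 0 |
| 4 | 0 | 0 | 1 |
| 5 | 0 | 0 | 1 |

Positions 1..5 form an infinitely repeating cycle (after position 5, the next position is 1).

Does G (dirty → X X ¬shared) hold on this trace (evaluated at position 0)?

dirty → X X ¬shared must hold at every position from 0 onward. It fails at position 0, so G (dirty → X X ¬shared) is false.
Positions where dirty holds: 0, 1, 3.
Check X X ¬shared at each: 0→fails, 1→fails, 3→ok.

Does not hold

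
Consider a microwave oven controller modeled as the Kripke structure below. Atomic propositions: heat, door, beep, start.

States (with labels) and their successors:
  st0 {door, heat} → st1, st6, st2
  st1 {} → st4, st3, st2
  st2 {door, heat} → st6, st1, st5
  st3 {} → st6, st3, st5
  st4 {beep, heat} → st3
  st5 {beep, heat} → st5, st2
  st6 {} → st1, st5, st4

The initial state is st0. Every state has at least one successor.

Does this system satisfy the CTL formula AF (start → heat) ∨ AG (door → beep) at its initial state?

Satisfied

States satisfying start → heat: {st0, st1, st2, st3, st4, st5, st6}.
States satisfying AF (start → heat): {st0, st1, st2, st3, st4, st5, st6}.
States satisfying door → beep: {st1, st3, st4, st5, st6}.
States satisfying AG (door → beep): ∅.
States satisfying AF (start → heat) ∨ AG (door → beep): {st0, st1, st2, st3, st4, st5, st6}.
st0 ∈ Sat(AF (start → heat) ∨ AG (door → beep)).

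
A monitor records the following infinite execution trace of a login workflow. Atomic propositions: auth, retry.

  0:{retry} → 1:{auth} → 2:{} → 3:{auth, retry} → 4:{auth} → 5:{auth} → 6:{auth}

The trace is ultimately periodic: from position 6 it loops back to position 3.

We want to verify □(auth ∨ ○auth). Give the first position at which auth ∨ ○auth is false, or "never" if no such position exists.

auth ∨ ○auth holds at every position 0..6, and those are all the positions the trace ever visits, so the invariant □(auth ∨ ○auth) is never violated.

never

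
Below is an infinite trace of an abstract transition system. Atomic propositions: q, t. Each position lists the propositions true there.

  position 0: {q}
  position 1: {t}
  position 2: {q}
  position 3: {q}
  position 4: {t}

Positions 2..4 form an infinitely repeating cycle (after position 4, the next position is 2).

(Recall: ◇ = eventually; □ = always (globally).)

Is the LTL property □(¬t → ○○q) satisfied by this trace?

Violated

¬t → ○○q must hold at every position from 0 onward. It fails at position 2, so □(¬t → ○○q) is false.
Positions where ¬t holds: 0, 2, 3.
Check ○○q at each: 0→ok, 2→fails, 3→ok.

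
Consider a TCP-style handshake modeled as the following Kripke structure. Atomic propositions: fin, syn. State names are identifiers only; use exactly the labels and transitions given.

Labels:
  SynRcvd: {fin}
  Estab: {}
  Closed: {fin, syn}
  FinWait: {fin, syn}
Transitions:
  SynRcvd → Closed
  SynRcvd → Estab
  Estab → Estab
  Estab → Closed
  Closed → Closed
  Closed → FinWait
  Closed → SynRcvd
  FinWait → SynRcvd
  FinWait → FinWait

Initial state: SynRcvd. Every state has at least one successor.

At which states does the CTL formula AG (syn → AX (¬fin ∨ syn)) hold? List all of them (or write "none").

States satisfying syn → AX (¬fin ∨ syn): {SynRcvd, Estab}.
States satisfying AG (syn → AX (¬fin ∨ syn)): ∅.

none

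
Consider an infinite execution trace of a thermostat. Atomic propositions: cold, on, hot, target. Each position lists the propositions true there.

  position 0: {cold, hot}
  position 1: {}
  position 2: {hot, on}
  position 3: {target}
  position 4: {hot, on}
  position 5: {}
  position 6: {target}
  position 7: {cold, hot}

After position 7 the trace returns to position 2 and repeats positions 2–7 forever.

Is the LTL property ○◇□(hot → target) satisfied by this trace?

Violated

The position after 0 is 1; ◇□(hot → target) is false there.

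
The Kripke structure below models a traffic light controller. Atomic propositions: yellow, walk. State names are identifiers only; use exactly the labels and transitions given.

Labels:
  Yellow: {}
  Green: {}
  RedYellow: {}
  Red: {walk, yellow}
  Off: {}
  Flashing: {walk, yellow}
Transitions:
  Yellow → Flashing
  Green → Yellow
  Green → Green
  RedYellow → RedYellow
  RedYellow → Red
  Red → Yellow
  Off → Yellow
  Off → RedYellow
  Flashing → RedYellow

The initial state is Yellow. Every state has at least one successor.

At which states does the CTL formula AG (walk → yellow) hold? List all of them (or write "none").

States satisfying walk → yellow: {Yellow, Green, RedYellow, Red, Off, Flashing}.
States satisfying AG (walk → yellow): {Yellow, Green, RedYellow, Red, Off, Flashing}.

{Yellow, Green, RedYellow, Red, Off, Flashing}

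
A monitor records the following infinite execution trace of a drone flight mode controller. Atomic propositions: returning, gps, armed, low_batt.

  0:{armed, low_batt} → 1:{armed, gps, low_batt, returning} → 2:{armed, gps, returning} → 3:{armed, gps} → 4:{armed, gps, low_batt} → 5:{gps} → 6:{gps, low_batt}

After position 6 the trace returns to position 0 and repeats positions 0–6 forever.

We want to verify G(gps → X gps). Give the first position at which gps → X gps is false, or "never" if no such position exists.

6

Check gps → X gps at each position in order: 0 ✓, 1 ✓, 2 ✓, 3 ✓, 4 ✓, 5 ✓.
At position 6 the labels are {gps, low_batt} and the next position 0 has {armed, low_batt}, so gps → X gps is false there. This is the first violation.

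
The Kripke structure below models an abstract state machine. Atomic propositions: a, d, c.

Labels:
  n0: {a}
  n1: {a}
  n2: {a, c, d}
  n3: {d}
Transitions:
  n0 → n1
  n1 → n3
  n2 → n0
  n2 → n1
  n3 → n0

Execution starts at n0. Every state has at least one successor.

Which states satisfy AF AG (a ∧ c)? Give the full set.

none

States satisfying AG (a ∧ c): ∅.
States satisfying AF AG (a ∧ c): ∅.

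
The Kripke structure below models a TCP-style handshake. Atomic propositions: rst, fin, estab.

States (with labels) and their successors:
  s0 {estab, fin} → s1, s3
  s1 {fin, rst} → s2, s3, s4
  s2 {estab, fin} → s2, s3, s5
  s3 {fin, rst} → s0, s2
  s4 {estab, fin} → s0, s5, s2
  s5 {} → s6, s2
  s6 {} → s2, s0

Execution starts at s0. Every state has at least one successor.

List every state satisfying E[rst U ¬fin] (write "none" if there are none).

{s5, s6}

States satisfying rst: {s1, s3}.
States satisfying ¬fin: {s5, s6}.
States satisfying E[rst U ¬fin]: {s5, s6}.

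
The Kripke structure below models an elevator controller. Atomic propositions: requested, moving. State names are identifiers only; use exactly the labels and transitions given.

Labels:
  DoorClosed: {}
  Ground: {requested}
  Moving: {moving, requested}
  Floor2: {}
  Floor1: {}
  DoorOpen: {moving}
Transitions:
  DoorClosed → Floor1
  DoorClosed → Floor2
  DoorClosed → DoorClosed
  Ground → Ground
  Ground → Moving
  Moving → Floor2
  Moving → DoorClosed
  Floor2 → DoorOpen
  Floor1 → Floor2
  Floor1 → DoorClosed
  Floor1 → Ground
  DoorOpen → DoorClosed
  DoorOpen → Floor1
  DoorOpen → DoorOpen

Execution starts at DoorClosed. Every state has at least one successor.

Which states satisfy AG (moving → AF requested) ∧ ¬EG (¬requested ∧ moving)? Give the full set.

States satisfying moving → AF requested: {DoorClosed, Ground, Moving, Floor2, Floor1}.
States satisfying AG (moving → AF requested): ∅.
States satisfying ¬requested ∧ moving: {DoorOpen}.
States satisfying EG (¬requested ∧ moving): {DoorOpen}.
States satisfying ¬EG (¬requested ∧ moving): {DoorClosed, Ground, Moving, Floor2, Floor1}.
States satisfying AG (moving → AF requested) ∧ ¬EG (¬requested ∧ moving): ∅.

none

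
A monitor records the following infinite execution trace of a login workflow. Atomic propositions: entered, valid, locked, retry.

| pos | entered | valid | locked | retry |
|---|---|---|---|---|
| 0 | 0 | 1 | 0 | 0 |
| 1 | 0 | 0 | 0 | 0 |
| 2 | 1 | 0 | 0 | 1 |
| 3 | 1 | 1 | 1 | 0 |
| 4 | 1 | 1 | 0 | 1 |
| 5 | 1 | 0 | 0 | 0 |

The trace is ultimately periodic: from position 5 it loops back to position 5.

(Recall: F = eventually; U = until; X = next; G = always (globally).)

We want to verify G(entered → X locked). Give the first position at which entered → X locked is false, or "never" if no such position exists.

Check entered → X locked at each position in order: 0 ✓, 1 ✓, 2 ✓.
At position 3 the labels are {entered, locked, valid} and the next position 4 has {entered, retry, valid}, so entered → X locked is false there. This is the first violation.

3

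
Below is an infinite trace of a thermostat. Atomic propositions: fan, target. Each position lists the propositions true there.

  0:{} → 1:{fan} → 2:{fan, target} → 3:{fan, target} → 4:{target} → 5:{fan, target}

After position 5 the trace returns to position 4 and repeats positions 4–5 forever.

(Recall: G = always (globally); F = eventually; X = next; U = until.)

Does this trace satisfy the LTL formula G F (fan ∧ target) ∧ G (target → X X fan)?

F (fan ∧ target) holds at every position 0..5, and those are all positions ever visited, so G F (fan ∧ target) holds.
target → X X fan must hold at every position from 0 onward. It fails at position 2, so G (target → X X fan) is false.
Positions where target holds: 2, 3, 4, 5.
Check X X fan at each: 2→fails, 3→ok, 4→fails, 5→ok.
At position 0: G F (fan ∧ target) is true; G (target → X X fan) is false; so G F (fan ∧ target) ∧ G (target → X X fan) is false.

Does not hold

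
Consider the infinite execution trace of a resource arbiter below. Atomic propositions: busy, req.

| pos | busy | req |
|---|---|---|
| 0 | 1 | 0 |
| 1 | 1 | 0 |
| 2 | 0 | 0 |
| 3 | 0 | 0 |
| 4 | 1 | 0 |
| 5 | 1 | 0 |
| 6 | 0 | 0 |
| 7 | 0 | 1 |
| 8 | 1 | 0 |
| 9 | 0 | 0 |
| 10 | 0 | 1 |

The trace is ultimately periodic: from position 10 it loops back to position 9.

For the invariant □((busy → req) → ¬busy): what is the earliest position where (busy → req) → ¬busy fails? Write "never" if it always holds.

(busy → req) → ¬busy holds at every position 0..10, and those are all the positions the trace ever visits, so the invariant □((busy → req) → ¬busy) is never violated.

never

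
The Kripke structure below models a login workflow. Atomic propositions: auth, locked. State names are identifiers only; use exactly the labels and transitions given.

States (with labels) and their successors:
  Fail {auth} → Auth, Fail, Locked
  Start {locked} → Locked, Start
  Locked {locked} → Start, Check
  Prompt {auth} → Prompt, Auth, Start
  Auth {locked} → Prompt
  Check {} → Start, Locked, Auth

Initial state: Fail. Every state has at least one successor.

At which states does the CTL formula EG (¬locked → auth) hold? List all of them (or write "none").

States satisfying ¬locked → auth: {Fail, Start, Locked, Prompt, Auth}.
States satisfying EG (¬locked → auth): {Fail, Start, Locked, Prompt, Auth}.

{Fail, Start, Locked, Prompt, Auth}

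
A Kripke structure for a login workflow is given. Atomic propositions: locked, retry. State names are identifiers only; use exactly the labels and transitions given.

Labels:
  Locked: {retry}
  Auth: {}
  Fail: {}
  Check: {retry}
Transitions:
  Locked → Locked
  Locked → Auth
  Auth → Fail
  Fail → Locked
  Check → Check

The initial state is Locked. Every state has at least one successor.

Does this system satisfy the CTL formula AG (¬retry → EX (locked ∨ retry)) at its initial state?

No

States satisfying ¬retry → EX (locked ∨ retry): {Locked, Fail, Check}.
States satisfying AG (¬retry → EX (locked ∨ retry)): {Check}.
Auth is reachable from Locked and violates ¬retry → EX (locked ∨ retry), so AG fails at Locked.
Locked ∉ Sat(AG (¬retry → EX (locked ∨ retry))).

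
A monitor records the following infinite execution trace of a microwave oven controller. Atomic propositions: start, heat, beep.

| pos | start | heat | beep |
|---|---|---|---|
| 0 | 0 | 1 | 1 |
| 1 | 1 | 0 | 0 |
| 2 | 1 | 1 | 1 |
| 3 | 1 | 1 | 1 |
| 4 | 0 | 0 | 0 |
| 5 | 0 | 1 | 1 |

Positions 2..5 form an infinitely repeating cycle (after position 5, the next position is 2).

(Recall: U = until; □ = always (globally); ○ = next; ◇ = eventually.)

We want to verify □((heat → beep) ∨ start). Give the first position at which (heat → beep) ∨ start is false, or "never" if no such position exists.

never

(heat → beep) ∨ start holds at every position 0..5, and those are all the positions the trace ever visits, so the invariant □((heat → beep) ∨ start) is never violated.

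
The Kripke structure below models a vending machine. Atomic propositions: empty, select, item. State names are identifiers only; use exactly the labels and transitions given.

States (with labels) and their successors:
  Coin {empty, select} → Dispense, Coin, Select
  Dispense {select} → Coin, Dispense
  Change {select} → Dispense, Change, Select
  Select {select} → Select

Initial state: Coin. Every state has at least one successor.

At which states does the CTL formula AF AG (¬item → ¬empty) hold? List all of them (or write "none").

{Select}

States satisfying AG (¬item → ¬empty): {Select}.
States satisfying AF AG (¬item → ¬empty): {Select}.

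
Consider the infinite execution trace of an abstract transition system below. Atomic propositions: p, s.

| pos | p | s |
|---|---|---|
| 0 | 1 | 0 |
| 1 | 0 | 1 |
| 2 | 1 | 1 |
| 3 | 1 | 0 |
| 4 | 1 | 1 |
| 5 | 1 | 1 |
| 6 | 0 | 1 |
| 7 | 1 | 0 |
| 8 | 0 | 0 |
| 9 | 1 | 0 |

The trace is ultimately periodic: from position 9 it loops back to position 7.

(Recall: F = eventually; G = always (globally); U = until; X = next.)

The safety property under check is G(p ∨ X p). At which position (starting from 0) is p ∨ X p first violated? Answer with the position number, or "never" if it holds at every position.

never

p ∨ X p holds at every position 0..9, and those are all the positions the trace ever visits, so the invariant G(p ∨ X p) is never violated.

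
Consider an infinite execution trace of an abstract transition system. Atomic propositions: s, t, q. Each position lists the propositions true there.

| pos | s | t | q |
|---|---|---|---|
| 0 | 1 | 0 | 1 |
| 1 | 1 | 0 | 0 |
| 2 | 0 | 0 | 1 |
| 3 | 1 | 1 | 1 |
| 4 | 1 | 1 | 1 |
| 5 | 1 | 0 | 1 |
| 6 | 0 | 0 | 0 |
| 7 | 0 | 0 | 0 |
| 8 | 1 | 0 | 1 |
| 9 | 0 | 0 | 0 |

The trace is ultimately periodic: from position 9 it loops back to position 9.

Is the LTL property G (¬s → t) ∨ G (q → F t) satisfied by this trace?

¬s → t must hold at every position from 0 onward. It fails at position 2, so G (¬s → t) is false.
Positions where ¬s holds: 2, 6, 7, 9.
Check t at each: 2→fails, 6→fails, 7→fails, 9→fails.
q → F t must hold at every position from 0 onward. It fails at position 5, so G (q → F t) is false.
Positions where q holds: 0, 2, 3, 4, 5, 8.
Check F t at each: 0→ok, 2→ok, 3→ok, 4→ok, 5→fails, 8→fails.
At position 0: G (¬s → t) is false; G (q → F t) is false; so G (¬s → t) ∨ G (q → F t) is false.

Does not hold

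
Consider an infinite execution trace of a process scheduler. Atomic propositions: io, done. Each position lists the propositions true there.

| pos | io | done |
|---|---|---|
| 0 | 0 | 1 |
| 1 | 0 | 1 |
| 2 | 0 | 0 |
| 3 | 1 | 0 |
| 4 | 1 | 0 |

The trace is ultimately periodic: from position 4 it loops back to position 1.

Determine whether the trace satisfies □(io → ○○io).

io → ○○io must hold at every position from 0 onward. It fails at position 3, so □(io → ○○io) is false.
Positions where io holds: 3, 4.
Check ○○io at each: 3→fails, 4→fails.

Does not hold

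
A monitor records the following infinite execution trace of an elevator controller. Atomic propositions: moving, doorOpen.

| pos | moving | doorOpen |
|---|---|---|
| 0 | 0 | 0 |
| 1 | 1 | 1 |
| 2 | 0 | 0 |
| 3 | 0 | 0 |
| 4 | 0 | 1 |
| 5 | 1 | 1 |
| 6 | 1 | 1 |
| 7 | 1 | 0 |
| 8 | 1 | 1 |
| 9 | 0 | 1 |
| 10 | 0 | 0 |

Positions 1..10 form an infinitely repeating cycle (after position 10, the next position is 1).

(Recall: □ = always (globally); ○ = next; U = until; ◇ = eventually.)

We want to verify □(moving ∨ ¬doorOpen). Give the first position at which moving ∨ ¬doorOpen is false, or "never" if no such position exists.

Check moving ∨ ¬doorOpen at each position in order: 0 ✓, 1 ✓, 2 ✓, 3 ✓.
At position 4 the labels are {doorOpen}, so moving ∨ ¬doorOpen is false there. This is the first violation.

4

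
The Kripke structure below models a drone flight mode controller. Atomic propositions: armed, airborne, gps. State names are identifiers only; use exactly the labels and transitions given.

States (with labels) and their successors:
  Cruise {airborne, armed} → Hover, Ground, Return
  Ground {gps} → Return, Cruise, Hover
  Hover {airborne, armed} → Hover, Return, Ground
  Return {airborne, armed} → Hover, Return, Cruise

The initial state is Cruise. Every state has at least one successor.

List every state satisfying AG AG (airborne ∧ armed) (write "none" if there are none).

States satisfying AG (airborne ∧ armed): ∅.
States satisfying AG AG (airborne ∧ armed): ∅.

none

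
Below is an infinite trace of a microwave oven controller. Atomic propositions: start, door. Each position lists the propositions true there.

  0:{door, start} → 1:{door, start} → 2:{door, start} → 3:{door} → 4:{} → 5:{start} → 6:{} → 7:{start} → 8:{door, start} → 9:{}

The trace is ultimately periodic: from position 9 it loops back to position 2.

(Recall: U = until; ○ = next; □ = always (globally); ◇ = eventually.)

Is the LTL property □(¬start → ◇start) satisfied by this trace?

Yes

¬start → ◇start holds at every position 0..9, and those are all positions ever visited, so □(¬start → ◇start) holds.
Positions where ¬start holds: 3, 4, 6, 9.
Check ◇start at each: 3→ok, 4→ok, 6→ok, 9→ok.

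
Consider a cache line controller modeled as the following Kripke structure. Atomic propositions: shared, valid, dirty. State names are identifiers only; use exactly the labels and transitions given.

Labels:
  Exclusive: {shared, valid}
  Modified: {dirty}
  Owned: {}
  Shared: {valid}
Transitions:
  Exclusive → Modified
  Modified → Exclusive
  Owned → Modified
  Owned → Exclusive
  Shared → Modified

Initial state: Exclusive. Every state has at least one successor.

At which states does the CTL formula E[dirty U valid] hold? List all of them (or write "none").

{Exclusive, Modified, Shared}

States satisfying dirty: {Modified}.
States satisfying valid: {Exclusive, Shared}.
States satisfying E[dirty U valid]: {Exclusive, Modified, Shared}.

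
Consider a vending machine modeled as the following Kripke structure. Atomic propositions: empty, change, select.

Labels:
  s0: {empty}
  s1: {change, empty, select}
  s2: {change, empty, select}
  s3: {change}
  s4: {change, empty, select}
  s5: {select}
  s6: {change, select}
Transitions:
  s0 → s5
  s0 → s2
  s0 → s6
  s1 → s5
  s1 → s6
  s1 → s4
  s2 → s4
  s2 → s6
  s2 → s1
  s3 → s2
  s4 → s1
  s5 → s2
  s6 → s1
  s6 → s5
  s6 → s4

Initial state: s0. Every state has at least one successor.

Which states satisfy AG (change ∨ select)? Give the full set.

States satisfying change ∨ select: {s1, s2, s3, s4, s5, s6}.
States satisfying AG (change ∨ select): {s1, s2, s3, s4, s5, s6}.

{s1, s2, s3, s4, s5, s6}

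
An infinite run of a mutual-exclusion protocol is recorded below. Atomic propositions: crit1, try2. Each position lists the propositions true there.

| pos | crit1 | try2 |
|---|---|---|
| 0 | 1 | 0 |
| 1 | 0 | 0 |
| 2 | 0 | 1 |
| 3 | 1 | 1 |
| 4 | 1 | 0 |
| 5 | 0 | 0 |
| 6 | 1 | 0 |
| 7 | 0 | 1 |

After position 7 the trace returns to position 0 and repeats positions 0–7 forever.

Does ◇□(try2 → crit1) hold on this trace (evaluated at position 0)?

No

□(try2 → crit1) is false at every position 0..7, so it never becomes true and ◇□(try2 → crit1) fails.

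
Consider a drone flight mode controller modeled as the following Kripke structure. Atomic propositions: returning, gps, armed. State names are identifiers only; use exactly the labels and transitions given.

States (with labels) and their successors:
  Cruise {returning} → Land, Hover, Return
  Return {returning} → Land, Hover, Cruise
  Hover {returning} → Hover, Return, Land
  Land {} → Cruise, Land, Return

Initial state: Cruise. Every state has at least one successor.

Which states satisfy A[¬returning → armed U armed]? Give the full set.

none

States satisfying ¬returning → armed: {Cruise, Return, Hover}.
States satisfying armed: ∅.
States satisfying A[¬returning → armed U armed]: ∅.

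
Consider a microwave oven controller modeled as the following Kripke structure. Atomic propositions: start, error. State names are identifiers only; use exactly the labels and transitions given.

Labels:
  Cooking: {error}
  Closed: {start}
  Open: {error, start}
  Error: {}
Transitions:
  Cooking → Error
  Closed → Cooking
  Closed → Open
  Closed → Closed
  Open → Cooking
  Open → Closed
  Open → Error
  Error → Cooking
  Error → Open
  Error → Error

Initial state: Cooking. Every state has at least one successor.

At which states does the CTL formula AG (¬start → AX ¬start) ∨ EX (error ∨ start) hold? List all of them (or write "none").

States satisfying ¬start → AX ¬start: {Cooking, Closed, Open}.
States satisfying AG (¬start → AX ¬start): ∅.
States satisfying error ∨ start: {Cooking, Closed, Open}.
States satisfying EX (error ∨ start): {Closed, Open, Error}.
States satisfying AG (¬start → AX ¬start) ∨ EX (error ∨ start): {Closed, Open, Error}.

{Closed, Open, Error}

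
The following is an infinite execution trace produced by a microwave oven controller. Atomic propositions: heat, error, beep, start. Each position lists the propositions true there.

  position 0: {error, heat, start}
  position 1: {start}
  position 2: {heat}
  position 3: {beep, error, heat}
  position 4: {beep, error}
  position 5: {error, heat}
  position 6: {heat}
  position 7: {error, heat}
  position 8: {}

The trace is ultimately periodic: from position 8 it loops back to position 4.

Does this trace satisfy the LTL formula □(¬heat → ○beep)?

No

¬heat → ○beep must hold at every position from 0 onward. It fails at position 1, so □(¬heat → ○beep) is false.
Positions where ¬heat holds: 1, 4, 8.
Check ○beep at each: 1→fails, 4→fails, 8→ok.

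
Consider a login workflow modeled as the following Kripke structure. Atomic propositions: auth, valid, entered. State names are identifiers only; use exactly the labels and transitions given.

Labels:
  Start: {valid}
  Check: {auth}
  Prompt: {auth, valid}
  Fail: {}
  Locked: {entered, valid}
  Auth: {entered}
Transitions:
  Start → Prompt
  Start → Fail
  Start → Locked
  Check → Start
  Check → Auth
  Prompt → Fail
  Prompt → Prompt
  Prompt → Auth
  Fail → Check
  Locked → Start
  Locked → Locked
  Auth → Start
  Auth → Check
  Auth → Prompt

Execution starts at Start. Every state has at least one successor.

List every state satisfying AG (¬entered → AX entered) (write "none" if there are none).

States satisfying ¬entered → AX entered: {Locked, Auth}.
States satisfying AG (¬entered → AX entered): ∅.

none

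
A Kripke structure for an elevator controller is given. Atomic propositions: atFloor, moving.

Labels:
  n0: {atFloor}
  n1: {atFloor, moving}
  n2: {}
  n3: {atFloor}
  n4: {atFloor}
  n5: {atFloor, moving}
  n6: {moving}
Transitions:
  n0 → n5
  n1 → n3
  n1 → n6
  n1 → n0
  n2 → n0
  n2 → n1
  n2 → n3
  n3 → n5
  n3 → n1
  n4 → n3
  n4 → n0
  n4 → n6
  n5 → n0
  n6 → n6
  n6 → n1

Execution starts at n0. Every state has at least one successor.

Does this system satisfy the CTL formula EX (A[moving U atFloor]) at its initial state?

Holds

States satisfying A[moving U atFloor]: {n0, n1, n3, n4, n5}.
States satisfying EX (A[moving U atFloor]): {n0, n1, n2, n3, n4, n5, n6}.
n0 ∈ Sat(EX (A[moving U atFloor])).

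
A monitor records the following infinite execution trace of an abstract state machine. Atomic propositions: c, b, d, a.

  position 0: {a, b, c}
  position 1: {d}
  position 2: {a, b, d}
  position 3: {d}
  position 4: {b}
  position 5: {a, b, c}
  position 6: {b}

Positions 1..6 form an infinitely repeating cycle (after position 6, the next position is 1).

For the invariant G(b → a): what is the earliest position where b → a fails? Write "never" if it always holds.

4

Check b → a at each position in order: 0 ✓, 1 ✓, 2 ✓, 3 ✓.
At position 4 the labels are {b}, so b → a is false there. This is the first violation.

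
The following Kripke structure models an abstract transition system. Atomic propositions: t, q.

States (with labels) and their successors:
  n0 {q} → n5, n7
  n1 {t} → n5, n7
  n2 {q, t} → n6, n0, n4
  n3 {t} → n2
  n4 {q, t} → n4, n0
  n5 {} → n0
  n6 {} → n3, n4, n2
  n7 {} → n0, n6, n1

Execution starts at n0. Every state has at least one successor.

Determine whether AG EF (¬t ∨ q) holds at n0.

States satisfying EF (¬t ∨ q): {n0, n1, n2, n3, n4, n5, n6, n7}.
States satisfying AG EF (¬t ∨ q): {n0, n1, n2, n3, n4, n5, n6, n7}.
Every state reachable from n0 satisfies EF (¬t ∨ q).
n0 ∈ Sat(AG EF (¬t ∨ q)).

Yes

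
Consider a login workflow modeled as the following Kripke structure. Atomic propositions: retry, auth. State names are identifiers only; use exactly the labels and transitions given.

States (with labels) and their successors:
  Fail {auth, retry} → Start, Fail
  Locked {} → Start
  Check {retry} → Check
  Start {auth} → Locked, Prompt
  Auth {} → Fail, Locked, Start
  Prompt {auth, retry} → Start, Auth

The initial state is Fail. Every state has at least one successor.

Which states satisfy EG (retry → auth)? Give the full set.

States satisfying retry → auth: {Fail, Locked, Start, Auth, Prompt}.
States satisfying EG (retry → auth): {Fail, Locked, Start, Auth, Prompt}.

{Fail, Locked, Start, Auth, Prompt}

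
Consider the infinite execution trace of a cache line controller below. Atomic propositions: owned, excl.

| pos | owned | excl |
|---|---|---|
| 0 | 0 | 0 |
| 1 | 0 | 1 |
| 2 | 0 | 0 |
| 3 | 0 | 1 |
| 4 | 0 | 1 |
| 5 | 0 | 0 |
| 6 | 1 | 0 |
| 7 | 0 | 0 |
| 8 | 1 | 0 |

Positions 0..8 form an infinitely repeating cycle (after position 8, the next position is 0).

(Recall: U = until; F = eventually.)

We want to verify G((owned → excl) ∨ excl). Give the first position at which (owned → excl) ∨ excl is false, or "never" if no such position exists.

Check (owned → excl) ∨ excl at each position in order: 0 ✓, 1 ✓, 2 ✓, 3 ✓, 4 ✓, 5 ✓.
At position 6 the labels are {owned}, so (owned → excl) ∨ excl is false there. This is the first violation.

6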